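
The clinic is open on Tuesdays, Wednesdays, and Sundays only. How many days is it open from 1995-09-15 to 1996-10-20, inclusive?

172

1995-09-15 is a Friday.
The range spans 402 days (inclusive of both endpoints).
402 = 7 × 57 + 3, so there are 57 full weeks plus 3 extra days.
Each full week contributes 3 days from the set (Tue, Wed, Sun): 57 × 3 = 171.
The 3 extra days are Friday, Saturday, Sunday — 1 of them qualifies.
Total: 171 + 1 = 172.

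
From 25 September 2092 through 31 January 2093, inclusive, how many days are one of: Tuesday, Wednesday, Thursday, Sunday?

25 September 2092 is a Thursday.
From 25 September 2092 to 31 January 2093 is 129 days inclusive.
129 = 7 × 18 + 3, so there are 18 full weeks plus 3 extra days.
Each full week contributes 4 days from the set (Tue, Wed, Thu, Sun): 18 × 4 = 72.
The 3 extra days are Thu, Fri, Sat — 1 of them qualifies.
Total: 72 + 1 = 73.

73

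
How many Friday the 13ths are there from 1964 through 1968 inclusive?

Friday-the-13ths by year:
1964: Mar, Nov
1965: Aug
1966: May
1967: Jan, Oct
1968: Sep, Dec

8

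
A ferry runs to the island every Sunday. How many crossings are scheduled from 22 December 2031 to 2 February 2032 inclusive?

22 December 2031 is a Monday.
The range spans 43 days (inclusive of both endpoints).
43 = 7 × 6 + 1, so there are 6 full weeks plus 1 extra day.
Each full week contributes one Sunday: 6 so far.
The 1 extra day is Mon — none qualify.
Total: 6 + 0 = 6.

6 Sundays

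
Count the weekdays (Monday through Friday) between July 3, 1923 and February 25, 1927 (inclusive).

July 3, 1923 is a Tuesday.
From July 3, 1923 to February 25, 1927 is 1334 days inclusive.
1334 = 7 × 190 + 4, so there are 190 full weeks plus 4 extra days.
Each full week contributes 5 weekdays (Mon–Fri): 190 × 5 = 950.
The 4 extra days are Tue, Wed, Thu, Fri — 4 of them qualify.
Total: 950 + 4 = 954.

954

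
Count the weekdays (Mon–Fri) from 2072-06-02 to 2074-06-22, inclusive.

537 weekdays

2072-06-02 is a Thursday.
From 2072-06-02 to 2074-06-22 is 751 days inclusive.
751 = 7 × 107 + 2, so there are 107 full weeks plus 2 extra days.
Each full week contributes 5 weekdays (Mon–Fri): 107 × 5 = 535.
The 2 extra days are Thursday, Friday — 2 of them qualify.
Total: 535 + 2 = 537.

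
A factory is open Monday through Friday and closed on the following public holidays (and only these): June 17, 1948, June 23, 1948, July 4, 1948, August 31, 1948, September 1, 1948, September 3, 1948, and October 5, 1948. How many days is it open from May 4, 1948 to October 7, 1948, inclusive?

107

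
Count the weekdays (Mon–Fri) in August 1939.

23

1939-08-01 is a Tuesday.
That's 31 days from start to end, counting both.
31 = 7 × 4 + 3, so there are 4 full weeks plus 3 extra days.
Each full week contributes 5 weekdays (Mon–Fri): 4 × 5 = 20.
The 3 extra days are Tue, Wed, Thu — 3 of them qualify.
Total: 20 + 3 = 23.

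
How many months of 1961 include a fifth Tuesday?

4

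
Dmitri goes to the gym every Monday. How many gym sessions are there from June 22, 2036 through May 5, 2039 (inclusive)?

June 22, 2036 is a Sunday.
From June 22, 2036 to May 5, 2039 is 1048 days inclusive.
1048 = 7 × 149 + 5, so there are 149 full weeks plus 5 extra days.
Each full week contributes one Monday: 149 so far.
The 5 extra days are Sunday, Monday, Tuesday, Wednesday, Thursday — 1 of them qualifies.
Total: 149 + 1 = 150.

150 Mondays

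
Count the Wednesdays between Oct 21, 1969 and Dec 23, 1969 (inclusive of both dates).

9

Oct 21, 1969 is a Tuesday.
The range spans 64 days (inclusive of both endpoints).
64 = 7 × 9 + 1, so there are 9 full weeks plus 1 extra day.
Each full week contributes one Wednesday: 9 so far.
The 1 extra day is Tuesday — none qualify.
Total: 9 + 0 = 9.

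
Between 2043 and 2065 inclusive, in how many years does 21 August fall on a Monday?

4

Day of week of August 21 in each year:
2043: Fri, 2044: Sun, 2045: Mon ✓, 2046: Tue, 2047: Wed, 2048: Fri, 2049: Sat, 2050: Sun, 2051: Mon ✓, 2052: Wed, 2053: Thu, 2054: Fri, 2055: Sat, 2056: Mon ✓, 2057: Tue, 2058: Wed, 2059: Thu, 2060: Sat, 2061: Sun, 2062: Mon ✓, 2063: Tue, 2064: Thu, 2065: Fri
Mondays: 2045, 2051, 2056, 2062.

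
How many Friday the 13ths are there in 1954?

The 13th falls on a Friday when the month's 13th has weekday Fri.
Jan 13 is Wed; Feb 13 is Sat; Mar 13 is Sat; Apr 13 is Tue; May 13 is Thu; Jun 13 is Sun; Jul 13 is Tue; Aug 13 is Fri ✓; Sep 13 is Mon; Oct 13 is Wed; Nov 13 is Sat; Dec 13 is Mon.
Friday the 13ths: Aug.

1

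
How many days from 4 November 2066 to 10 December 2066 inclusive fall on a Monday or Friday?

4 November 2066 is a Thursday.
That's 37 days from start to end, counting both.
37 = 7 × 5 + 2, so there are 5 full weeks plus 2 extra days.
Each full week contributes 2 days from the set (Mon, Fri): 5 × 2 = 10.
The 2 extra days are Thursday, Friday — 1 of them qualifies.
Total: 10 + 1 = 11.

11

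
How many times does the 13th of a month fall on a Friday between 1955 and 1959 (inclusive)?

Friday-the-13ths by year:
1955: May
1956: Jan, Apr, Jul
1957: Sep, Dec
1958: Jun
1959: Feb, Mar, Nov

10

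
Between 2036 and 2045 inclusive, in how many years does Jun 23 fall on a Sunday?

1

Day of week of June 23 in each year:
2036: Mon, 2037: Tue, 2038: Wed, 2039: Thu, 2040: Sat, 2041: Sun ✓, 2042: Mon, 2043: Tue, 2044: Thu, 2045: Fri
Sundays: 2041.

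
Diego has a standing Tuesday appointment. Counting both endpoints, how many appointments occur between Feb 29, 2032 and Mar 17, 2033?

Feb 29, 2032 is a Sunday.
From Feb 29, 2032 to Mar 17, 2033 is 383 days inclusive.
383 = 7 × 54 + 5, so there are 54 full weeks plus 5 extra days.
Each full week contributes one Tuesday: 54 so far.
The 5 extra days are Sun, Mon, Tue, Wed, Thu — 1 of them qualifies.
Total: 54 + 1 = 55.

55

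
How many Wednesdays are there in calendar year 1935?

January 1, 1935 is a Tuesday.
That's 365 days from start to end, counting both.
365 = 7 × 52 + 1, so there are 52 full weeks plus 1 extra day.
Each full week contributes one Wednesday: 52 so far.
The 1 extra day is Tuesday — none qualify.
Total: 52 + 0 = 52.

52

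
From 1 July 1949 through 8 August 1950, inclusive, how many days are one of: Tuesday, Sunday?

116

1 July 1949 is a Friday.
From 1 July 1949 to 8 August 1950 is 404 days inclusive.
404 = 7 × 57 + 5, so there are 57 full weeks plus 5 extra days.
Each full week contributes 2 days from the set (Tue, Sun): 57 × 2 = 114.
The 5 extra days are Fri, Sat, Sun, Mon, Tue — 2 of them qualify.
Total: 114 + 2 = 116.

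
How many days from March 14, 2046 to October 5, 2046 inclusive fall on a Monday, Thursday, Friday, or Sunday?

March 14, 2046 is a Wednesday.
From March 14, 2046 to October 5, 2046 is 206 days inclusive.
206 = 7 × 29 + 3, so there are 29 full weeks plus 3 extra days.
Each full week contributes 4 days from the set (Mon, Thu, Fri, Sun): 29 × 4 = 116.
The 3 extra days are Wednesday, Thursday, Friday — 2 of them qualify.
Total: 116 + 2 = 118.

118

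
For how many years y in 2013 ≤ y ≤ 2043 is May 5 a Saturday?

4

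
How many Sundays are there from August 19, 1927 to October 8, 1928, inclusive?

60

August 19, 1927 is a Friday.
The range spans 417 days (inclusive of both endpoints).
417 = 7 × 59 + 4, so there are 59 full weeks plus 4 extra days.
Each full week contributes one Sunday: 59 so far.
The 4 extra days are Fri, Sat, Sun, Mon — 1 of them qualifies.
Total: 59 + 1 = 60.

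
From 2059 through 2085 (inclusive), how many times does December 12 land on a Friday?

4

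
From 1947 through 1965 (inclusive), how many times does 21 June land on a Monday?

3

Day of week of June 21 in each year:
1947: Sat, 1948: Mon ✓, 1949: Tue, 1950: Wed, 1951: Thu, 1952: Sat, 1953: Sun, 1954: Mon ✓, 1955: Tue, 1956: Thu, 1957: Fri, 1958: Sat, 1959: Sun, 1960: Tue, 1961: Wed, 1962: Thu, 1963: Fri, 1964: Sun, 1965: Mon ✓
Mondays: 1948, 1954, 1965.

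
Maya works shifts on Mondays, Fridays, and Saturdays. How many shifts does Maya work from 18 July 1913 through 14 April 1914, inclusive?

117

18 July 1913 is a Friday.
That's 271 days from start to end, counting both.
271 = 7 × 38 + 5, so there are 38 full weeks plus 5 extra days.
Each full week contributes 3 days from the set (Mon, Fri, Sat): 38 × 3 = 114.
The 5 extra days are Fri, Sat, Sun, Mon, Tue — 3 of them qualify.
Total: 114 + 3 = 117.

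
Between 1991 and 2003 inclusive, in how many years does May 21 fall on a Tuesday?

3

Day of week of May 21 in each year:
1991: Tue ✓, 1992: Thu, 1993: Fri, 1994: Sat, 1995: Sun, 1996: Tue ✓, 1997: Wed, 1998: Thu, 1999: Fri, 2000: Sun, 2001: Mon, 2002: Tue ✓, 2003: Wed
Tuesdays: 1991, 1996, 2002.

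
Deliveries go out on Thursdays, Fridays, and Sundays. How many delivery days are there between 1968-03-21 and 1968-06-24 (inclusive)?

1968-03-21 is a Thursday.
That's 96 days from start to end, counting both.
96 = 7 × 13 + 5, so there are 13 full weeks plus 5 extra days.
Each full week contributes 3 days from the set (Thu, Fri, Sun): 13 × 3 = 39.
The 5 extra days are Thu, Fri, Sat, Sun, Mon — 3 of them qualify.
Total: 39 + 3 = 42.

42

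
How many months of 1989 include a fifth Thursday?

4

A month has five Thursdays exactly when Thursday falls within its first (length − 28) days.
Jan: 31 days, starts Sun → 5 of Sun, Mon, Tue
Feb: 28 days, starts Wed → 5 of (none)
Mar: 31 days, starts Wed → 5 of Wed, Thu, Fri ✓
Apr: 30 days, starts Sat → 5 of Sat, Sun
May: 31 days, starts Mon → 5 of Mon, Tue, Wed
Jun: 30 days, starts Thu → 5 of Thu, Fri ✓
Jul: 31 days, starts Sat → 5 of Sat, Sun, Mon
Aug: 31 days, starts Tue → 5 of Tue, Wed, Thu ✓
Sep: 30 days, starts Fri → 5 of Fri, Sat
Oct: 31 days, starts Sun → 5 of Sun, Mon, Tue
Nov: 30 days, starts Wed → 5 of Wed, Thu ✓
Dec: 31 days, starts Fri → 5 of Fri, Sat, Sun
Months with five Thursdays: Mar, Jun, Aug, Nov.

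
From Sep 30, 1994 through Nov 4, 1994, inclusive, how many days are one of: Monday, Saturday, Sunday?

15

Sep 30, 1994 is a Friday.
That's 36 days from start to end, counting both.
36 = 7 × 5 + 1, so there are 5 full weeks plus 1 extra day.
Each full week contributes 3 days from the set (Mon, Sat, Sun): 5 × 3 = 15.
The 1 extra day is Friday — none qualify.
Total: 15 + 0 = 15.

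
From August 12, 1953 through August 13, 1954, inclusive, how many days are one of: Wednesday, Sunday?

August 12, 1953 is a Wednesday.
From August 12, 1953 to August 13, 1954 is 367 days inclusive.
367 = 7 × 52 + 3, so there are 52 full weeks plus 3 extra days.
Each full week contributes 2 days from the set (Wed, Sun): 52 × 2 = 104.
The 3 extra days are Wednesday, Thursday, Friday — 1 of them qualifies.
Total: 104 + 1 = 105.

105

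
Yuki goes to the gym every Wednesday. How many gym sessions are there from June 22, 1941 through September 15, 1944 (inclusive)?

169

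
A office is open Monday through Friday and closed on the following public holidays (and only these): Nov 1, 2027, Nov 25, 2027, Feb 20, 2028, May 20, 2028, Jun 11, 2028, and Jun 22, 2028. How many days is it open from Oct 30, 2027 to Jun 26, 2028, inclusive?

168 business days

Oct 30, 2027 is a Saturday.
That's 241 days from start to end, counting both.
241 = 7 × 34 + 3, so there are 34 full weeks plus 3 extra days.
Each full week contributes 5 weekdays (Mon–Fri): 34 × 5 = 170.
The 3 extra days are Sat, Sun, Mon — 1 of them qualifies.
Total: 170 + 1 = 171.
Holidays: Nov 1, 2027 (Mon); Nov 25, 2027 (Thu); Feb 20, 2028 (Sun); May 20, 2028 (Sat); Jun 11, 2028 (Sun); Jun 22, 2028 (Thu).
3 of the 6 holidays fall on weekdays; the rest are weekends and were already excluded.
Business days: 171 − 3 = 168.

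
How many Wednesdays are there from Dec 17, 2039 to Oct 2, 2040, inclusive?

Dec 17, 2039 is a Saturday.
The range spans 291 days (inclusive of both endpoints).
291 = 7 × 41 + 4, so there are 41 full weeks plus 4 extra days.
Each full week contributes one Wednesday: 41 so far.
The 4 extra days are Saturday, Sunday, Monday, Tuesday — none qualify.
Total: 41 + 0 = 41.

41 Wednesdays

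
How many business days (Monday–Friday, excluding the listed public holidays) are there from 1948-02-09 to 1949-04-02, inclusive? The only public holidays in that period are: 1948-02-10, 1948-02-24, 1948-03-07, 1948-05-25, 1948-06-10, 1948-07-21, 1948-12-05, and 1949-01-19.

294

1948-02-09 is a Monday.
From 1948-02-09 to 1949-04-02 is 419 days inclusive.
419 = 7 × 59 + 6, so there are 59 full weeks plus 6 extra days.
Each full week contributes 5 weekdays (Mon–Fri): 59 × 5 = 295.
The 6 extra days are Mon, Tue, Wed, Thu, Fri, Sat — 5 of them qualify.
Total: 295 + 5 = 300.
Holidays: 1948-02-10 (Tue); 1948-02-24 (Tue); 1948-03-07 (Sun); 1948-05-25 (Tue); 1948-06-10 (Thu); 1948-07-21 (Wed); 1948-12-05 (Sun); 1949-01-19 (Wed).
6 of the 8 holidays fall on weekdays; the rest are weekends and were already excluded.
Business days: 300 − 6 = 294.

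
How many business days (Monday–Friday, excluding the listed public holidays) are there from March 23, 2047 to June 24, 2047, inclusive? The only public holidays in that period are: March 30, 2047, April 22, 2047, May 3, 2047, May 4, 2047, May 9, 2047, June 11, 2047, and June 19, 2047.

61

March 23, 2047 is a Saturday.
That's 94 days from start to end, counting both.
94 = 7 × 13 + 3, so there are 13 full weeks plus 3 extra days.
Each full week contributes 5 weekdays (Mon–Fri): 13 × 5 = 65.
The 3 extra days are Sat, Sun, Mon — 1 of them qualifies.
Total: 65 + 1 = 66.
Holidays: March 30, 2047 (Sat); April 22, 2047 (Mon); May 3, 2047 (Fri); May 4, 2047 (Sat); May 9, 2047 (Thu); June 11, 2047 (Tue); June 19, 2047 (Wed).
5 of the 7 holidays fall on weekdays; the rest are weekends and were already excluded.
Business days: 66 − 5 = 61.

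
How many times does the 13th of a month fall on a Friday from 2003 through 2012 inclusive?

17

Friday-the-13ths by year:
2003: Jun
2004: Feb, Aug
2005: May
2006: Jan, Oct
2007: Apr, Jul
2008: Jun
2009: Feb, Mar, Nov
2010: Aug
2011: May
2012: Jan, Apr, Jul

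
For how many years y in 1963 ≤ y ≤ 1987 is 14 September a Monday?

4

Day of week of September 14 in each year:
1963: Sat, 1964: Mon ✓, 1965: Tue, 1966: Wed, 1967: Thu, 1968: Sat, 1969: Sun, 1970: Mon ✓, 1971: Tue, 1972: Thu, 1973: Fri, 1974: Sat, 1975: Sun, 1976: Tue, 1977: Wed, 1978: Thu, 1979: Fri, 1980: Sun, 1981: Mon ✓, 1982: Tue, 1983: Wed, 1984: Fri, 1985: Sat, 1986: Sun, 1987: Mon ✓
Mondays: 1964, 1970, 1981, 1987.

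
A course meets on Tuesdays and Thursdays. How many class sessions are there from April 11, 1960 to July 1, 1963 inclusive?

April 11, 1960 is a Monday.
That's 1177 days from start to end, counting both.
1177 = 7 × 168 + 1, so there are 168 full weeks plus 1 extra day.
Each full week contributes 2 days from the set (Tue, Thu): 168 × 2 = 336.
The 1 extra day is Monday — none qualify.
Total: 336 + 0 = 336.

336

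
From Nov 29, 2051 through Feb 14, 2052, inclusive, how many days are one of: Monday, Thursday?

Nov 29, 2051 is a Wednesday.
That's 78 days from start to end, counting both.
78 = 7 × 11 + 1, so there are 11 full weeks plus 1 extra day.
Each full week contributes 2 days from the set (Mon, Thu): 11 × 2 = 22.
The 1 extra day is Wed — none qualify.
Total: 22 + 0 = 22.

22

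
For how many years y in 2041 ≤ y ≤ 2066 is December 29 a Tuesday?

4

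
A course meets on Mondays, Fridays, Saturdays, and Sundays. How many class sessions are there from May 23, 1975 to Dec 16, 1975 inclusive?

May 23, 1975 is a Friday.
From May 23, 1975 to Dec 16, 1975 is 208 days inclusive.
208 = 7 × 29 + 5, so there are 29 full weeks plus 5 extra days.
Each full week contributes 4 days from the set (Mon, Fri, Sat, Sun): 29 × 4 = 116.
The 5 extra days are Friday, Saturday, Sunday, Monday, Tuesday — 4 of them qualify.
Total: 116 + 4 = 120.

120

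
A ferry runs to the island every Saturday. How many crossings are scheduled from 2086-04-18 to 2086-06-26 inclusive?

2086-04-18 is a Thursday.
From 2086-04-18 to 2086-06-26 is 70 days inclusive.
70 = 7 × 10, so the span is exactly 10 full weeks.
Each full week contributes one Saturday: 10 so far.

10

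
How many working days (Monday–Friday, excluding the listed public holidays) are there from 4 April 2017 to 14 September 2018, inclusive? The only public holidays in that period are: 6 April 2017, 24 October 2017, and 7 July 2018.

377 working days

4 April 2017 is a Tuesday.
From 4 April 2017 to 14 September 2018 is 529 days inclusive.
529 = 7 × 75 + 4, so there are 75 full weeks plus 4 extra days.
Each full week contributes 5 weekdays (Mon–Fri): 75 × 5 = 375.
The 4 extra days are Tue, Wed, Thu, Fri — 4 of them qualify.
Total: 375 + 4 = 379.
Holidays: 6 April 2017 (Thu); 24 October 2017 (Tue); 7 July 2018 (Sat).
2 of the 3 holidays fall on weekdays; the rest are weekends and were already excluded.
Business days: 379 − 2 = 377.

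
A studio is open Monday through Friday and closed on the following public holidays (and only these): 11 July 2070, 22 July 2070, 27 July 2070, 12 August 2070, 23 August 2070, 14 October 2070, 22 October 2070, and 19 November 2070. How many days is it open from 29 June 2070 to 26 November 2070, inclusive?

102

29 June 2070 is a Sunday.
The range spans 151 days (inclusive of both endpoints).
151 = 7 × 21 + 4, so there are 21 full weeks plus 4 extra days.
Each full week contributes 5 weekdays (Mon–Fri): 21 × 5 = 105.
The 4 extra days are Sunday, Monday, Tuesday, Wednesday — 3 of them qualify.
Total: 105 + 3 = 108.
Holidays: 11 July 2070 (Fri); 22 July 2070 (Tue); 27 July 2070 (Sun); 12 August 2070 (Tue); 23 August 2070 (Sat); 14 October 2070 (Tue); 22 October 2070 (Wed); 19 November 2070 (Wed).
6 of the 8 holidays fall on weekdays; the rest are weekends and were already excluded.
Business days: 108 − 6 = 102.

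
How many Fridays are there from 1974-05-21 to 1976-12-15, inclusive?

1974-05-21 is a Tuesday.
From 1974-05-21 to 1976-12-15 is 940 days inclusive.
940 = 7 × 134 + 2, so there are 134 full weeks plus 2 extra days.
Each full week contributes one Friday: 134 so far.
The 2 extra days are Tuesday, Wednesday — none qualify.
Total: 134 + 0 = 134.

134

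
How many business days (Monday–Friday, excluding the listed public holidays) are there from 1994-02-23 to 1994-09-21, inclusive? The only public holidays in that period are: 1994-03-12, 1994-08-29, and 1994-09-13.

1994-02-23 is a Wednesday.
The range spans 211 days (inclusive of both endpoints).
211 = 7 × 30 + 1, so there are 30 full weeks plus 1 extra day.
Each full week contributes 5 weekdays (Mon–Fri): 30 × 5 = 150.
The 1 extra day is Wed — 1 of them qualifies.
Total: 150 + 1 = 151.
Holidays: 1994-03-12 (Sat); 1994-08-29 (Mon); 1994-09-13 (Tue).
2 of the 3 holidays fall on weekdays; the rest are weekends and were already excluded.
Business days: 151 − 2 = 149.

149 business days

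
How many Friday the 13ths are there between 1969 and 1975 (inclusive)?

Friday-the-13ths by year:
1969: Jun
1970: Feb, Mar, Nov
1971: Aug
1972: Oct
1973: Apr, Jul
1974: Sep, Dec
1975: Jun

11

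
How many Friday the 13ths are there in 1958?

1

The 13th falls on a Friday when the month's 13th has weekday Fri.
Jan 13 is Mon; Feb 13 is Thu; Mar 13 is Thu; Apr 13 is Sun; May 13 is Tue; Jun 13 is Fri ✓; Jul 13 is Sun; Aug 13 is Wed; Sep 13 is Sat; Oct 13 is Mon; Nov 13 is Thu; Dec 13 is Sat.
Friday the 13ths: Jun.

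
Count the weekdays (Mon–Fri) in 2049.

261 weekdays

Jan 1, 2049 is a Friday.
The range spans 365 days (inclusive of both endpoints).
365 = 7 × 52 + 1, so there are 52 full weeks plus 1 extra day.
Each full week contributes 5 weekdays (Mon–Fri): 52 × 5 = 260.
The 1 extra day is Fri — 1 of them qualifies.
Total: 260 + 1 = 261.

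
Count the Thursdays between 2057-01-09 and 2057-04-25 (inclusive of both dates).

15

2057-01-09 is a Tuesday.
From 2057-01-09 to 2057-04-25 is 107 days inclusive.
107 = 7 × 15 + 2, so there are 15 full weeks plus 2 extra days.
Each full week contributes one Thursday: 15 so far.
The 2 extra days are Tue, Wed — none qualify.
Total: 15 + 0 = 15.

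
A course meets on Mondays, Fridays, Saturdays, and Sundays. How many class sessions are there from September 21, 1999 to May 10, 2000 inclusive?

September 21, 1999 is a Tuesday.
That's 233 days from start to end, counting both.
233 = 7 × 33 + 2, so there are 33 full weeks plus 2 extra days.
Each full week contributes 4 days from the set (Mon, Fri, Sat, Sun): 33 × 4 = 132.
The 2 extra days are Tue, Wed — none qualify.
Total: 132 + 0 = 132.

132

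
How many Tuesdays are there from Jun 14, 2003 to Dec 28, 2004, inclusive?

81 Tuesdays

Jun 14, 2003 is a Saturday.
The range spans 564 days (inclusive of both endpoints).
564 = 7 × 80 + 4, so there are 80 full weeks plus 4 extra days.
Each full week contributes one Tuesday: 80 so far.
The 4 extra days are Sat, Sun, Mon, Tue — 1 of them qualifies.
Total: 80 + 1 = 81.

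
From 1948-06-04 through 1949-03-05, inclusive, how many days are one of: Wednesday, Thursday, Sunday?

117

1948-06-04 is a Friday.
The range spans 275 days (inclusive of both endpoints).
275 = 7 × 39 + 2, so there are 39 full weeks plus 2 extra days.
Each full week contributes 3 days from the set (Wed, Thu, Sun): 39 × 3 = 117.
The 2 extra days are Friday, Saturday — none qualify.
Total: 117 + 0 = 117.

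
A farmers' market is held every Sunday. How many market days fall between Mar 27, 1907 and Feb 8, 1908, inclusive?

45

Mar 27, 1907 is a Wednesday.
The range spans 319 days (inclusive of both endpoints).
319 = 7 × 45 + 4, so there are 45 full weeks plus 4 extra days.
Each full week contributes one Sunday: 45 so far.
The 4 extra days are Wednesday, Thursday, Friday, Saturday — none qualify.
Total: 45 + 0 = 45.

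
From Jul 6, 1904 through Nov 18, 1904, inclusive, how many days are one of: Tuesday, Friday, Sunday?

Jul 6, 1904 is a Wednesday.
The range spans 136 days (inclusive of both endpoints).
136 = 7 × 19 + 3, so there are 19 full weeks plus 3 extra days.
Each full week contributes 3 days from the set (Tue, Fri, Sun): 19 × 3 = 57.
The 3 extra days are Wednesday, Thursday, Friday — 1 of them qualifies.
Total: 57 + 1 = 58.

58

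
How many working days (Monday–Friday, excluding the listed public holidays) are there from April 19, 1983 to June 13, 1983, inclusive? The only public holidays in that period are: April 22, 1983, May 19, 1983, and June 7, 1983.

37

April 19, 1983 is a Tuesday.
The range spans 56 days (inclusive of both endpoints).
56 = 7 × 8, so the span is exactly 8 full weeks.
Each full week contributes 5 weekdays (Mon–Fri): 8 × 5 = 40.
Holidays: April 22, 1983 (Fri); May 19, 1983 (Thu); June 7, 1983 (Tue).
All 3 holidays fall on weekdays, so subtract 3.
Business days: 40 − 3 = 37.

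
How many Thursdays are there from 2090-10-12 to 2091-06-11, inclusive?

2090-10-12 is a Thursday.
That's 243 days from start to end, counting both.
243 = 7 × 34 + 5, so there are 34 full weeks plus 5 extra days.
Each full week contributes one Thursday: 34 so far.
The 5 extra days are Thu, Fri, Sat, Sun, Mon — 1 of them qualifies.
Total: 34 + 1 = 35.

35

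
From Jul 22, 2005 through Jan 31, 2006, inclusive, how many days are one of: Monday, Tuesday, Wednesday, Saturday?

111

Jul 22, 2005 is a Friday.
The range spans 194 days (inclusive of both endpoints).
194 = 7 × 27 + 5, so there are 27 full weeks plus 5 extra days.
Each full week contributes 4 days from the set (Mon, Tue, Wed, Sat): 27 × 4 = 108.
The 5 extra days are Friday, Saturday, Sunday, Monday, Tuesday — 3 of them qualify.
Total: 108 + 3 = 111.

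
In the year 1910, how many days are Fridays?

1910-01-01 is a Saturday.
The range spans 365 days (inclusive of both endpoints).
365 = 7 × 52 + 1, so there are 52 full weeks plus 1 extra day.
Each full week contributes one Friday: 52 so far.
The 1 extra day is Saturday — none qualify.
Total: 52 + 0 = 52.

52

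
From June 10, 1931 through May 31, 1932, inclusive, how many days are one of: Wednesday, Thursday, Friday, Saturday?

June 10, 1931 is a Wednesday.
The range spans 357 days (inclusive of both endpoints).
357 = 7 × 51, so the span is exactly 51 full weeks.
Each full week contributes 4 days from the set (Wed, Thu, Fri, Sat): 51 × 4 = 204.

204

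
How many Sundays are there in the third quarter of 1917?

14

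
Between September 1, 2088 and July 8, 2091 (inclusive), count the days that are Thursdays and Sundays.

298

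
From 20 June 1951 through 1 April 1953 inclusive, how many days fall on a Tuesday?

20 June 1951 is a Wednesday.
That's 652 days from start to end, counting both.
652 = 7 × 93 + 1, so there are 93 full weeks plus 1 extra day.
Each full week contributes one Tuesday: 93 so far.
The 1 extra day is Wednesday — none qualify.
Total: 93 + 0 = 93.

93 Tuesdays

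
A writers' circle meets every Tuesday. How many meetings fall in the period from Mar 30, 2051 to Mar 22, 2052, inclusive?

Mar 30, 2051 is a Thursday.
That's 359 days from start to end, counting both.
359 = 7 × 51 + 2, so there are 51 full weeks plus 2 extra days.
Each full week contributes one Tuesday: 51 so far.
The 2 extra days are Thursday, Friday — none qualify.
Total: 51 + 0 = 51.

51 Tuesdays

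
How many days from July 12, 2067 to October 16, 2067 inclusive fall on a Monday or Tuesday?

July 12, 2067 is a Tuesday.
The range spans 97 days (inclusive of both endpoints).
97 = 7 × 13 + 6, so there are 13 full weeks plus 6 extra days.
Each full week contributes 2 days from the set (Mon, Tue): 13 × 2 = 26.
The 6 extra days are Tuesday, Wednesday, Thursday, Friday, Saturday, Sunday — 1 of them qualifies.
Total: 26 + 1 = 27.

27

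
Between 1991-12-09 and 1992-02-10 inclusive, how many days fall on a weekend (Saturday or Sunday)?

18

1991-12-09 is a Monday.
From 1991-12-09 to 1992-02-10 is 64 days inclusive.
64 = 7 × 9 + 1, so there are 9 full weeks plus 1 extra day.
Each full week contributes 2 weekend days (Sat, Sun): 9 × 2 = 18.
The 1 extra day is Monday — none qualify.
Total: 18 + 0 = 18.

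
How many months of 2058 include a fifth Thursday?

4

A month has five Thursdays exactly when Thursday falls within its first (length − 28) days.
Jan: 31 days, starts Tue → 5 of Tue, Wed, Thu ✓
Feb: 28 days, starts Fri → 5 of (none)
Mar: 31 days, starts Fri → 5 of Fri, Sat, Sun
Apr: 30 days, starts Mon → 5 of Mon, Tue
May: 31 days, starts Wed → 5 of Wed, Thu, Fri ✓
Jun: 30 days, starts Sat → 5 of Sat, Sun
Jul: 31 days, starts Mon → 5 of Mon, Tue, Wed
Aug: 31 days, starts Thu → 5 of Thu, Fri, Sat ✓
Sep: 30 days, starts Sun → 5 of Sun, Mon
Oct: 31 days, starts Tue → 5 of Tue, Wed, Thu ✓
Nov: 30 days, starts Fri → 5 of Fri, Sat
Dec: 31 days, starts Sun → 5 of Sun, Mon, Tue
Months with five Thursdays: Jan, May, Aug, Oct.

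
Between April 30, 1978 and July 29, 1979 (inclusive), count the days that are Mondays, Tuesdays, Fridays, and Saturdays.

April 30, 1978 is a Sunday.
That's 456 days from start to end, counting both.
456 = 7 × 65 + 1, so there are 65 full weeks plus 1 extra day.
Each full week contributes 4 days from the set (Mon, Tue, Fri, Sat): 65 × 4 = 260.
The 1 extra day is Sunday — none qualify.
Total: 260 + 0 = 260.

260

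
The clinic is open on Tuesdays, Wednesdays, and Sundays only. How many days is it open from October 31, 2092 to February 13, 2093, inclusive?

October 31, 2092 is a Friday.
That's 106 days from start to end, counting both.
106 = 7 × 15 + 1, so there are 15 full weeks plus 1 extra day.
Each full week contributes 3 days from the set (Tue, Wed, Sun): 15 × 3 = 45.
The 1 extra day is Fri — none qualify.
Total: 45 + 0 = 45.

45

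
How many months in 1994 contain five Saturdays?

A month has five Saturdays exactly when Saturday falls within its first (length − 28) days.
Jan: 31 days, starts Sat → 5 of Sat, Sun, Mon ✓
Feb: 28 days, starts Tue → 5 of (none)
Mar: 31 days, starts Tue → 5 of Tue, Wed, Thu
Apr: 30 days, starts Fri → 5 of Fri, Sat ✓
May: 31 days, starts Sun → 5 of Sun, Mon, Tue
Jun: 30 days, starts Wed → 5 of Wed, Thu
Jul: 31 days, starts Fri → 5 of Fri, Sat, Sun ✓
Aug: 31 days, starts Mon → 5 of Mon, Tue, Wed
Sep: 30 days, starts Thu → 5 of Thu, Fri
Oct: 31 days, starts Sat → 5 of Sat, Sun, Mon ✓
Nov: 30 days, starts Tue → 5 of Tue, Wed
Dec: 31 days, starts Thu → 5 of Thu, Fri, Sat ✓
Months with five Saturdays: Jan, Apr, Jul, Oct, Dec.

5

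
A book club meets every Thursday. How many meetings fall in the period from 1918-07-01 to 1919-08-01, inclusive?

57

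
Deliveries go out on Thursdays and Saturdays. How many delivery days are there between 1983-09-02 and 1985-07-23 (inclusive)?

197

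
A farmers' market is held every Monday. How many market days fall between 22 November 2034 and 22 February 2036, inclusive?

65 Mondays

22 November 2034 is a Wednesday.
From 22 November 2034 to 22 February 2036 is 458 days inclusive.
458 = 7 × 65 + 3, so there are 65 full weeks plus 3 extra days.
Each full week contributes one Monday: 65 so far.
The 3 extra days are Wednesday, Thursday, Friday — none qualify.
Total: 65 + 0 = 65.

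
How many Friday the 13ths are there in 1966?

The 13th falls on a Friday when the month's 13th has weekday Fri.
Jan 13 is Thu; Feb 13 is Sun; Mar 13 is Sun; Apr 13 is Wed; May 13 is Fri ✓; Jun 13 is Mon; Jul 13 is Wed; Aug 13 is Sat; Sep 13 is Tue; Oct 13 is Thu; Nov 13 is Sun; Dec 13 is Tue.
Friday the 13ths: May.

1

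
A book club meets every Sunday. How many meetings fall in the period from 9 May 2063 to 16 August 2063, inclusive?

14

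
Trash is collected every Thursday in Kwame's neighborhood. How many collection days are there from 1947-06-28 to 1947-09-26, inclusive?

13

1947-06-28 is a Saturday.
The range spans 91 days (inclusive of both endpoints).
91 = 7 × 13, so the span is exactly 13 full weeks.
Each full week contributes one Thursday: 13 so far.
Total: 13.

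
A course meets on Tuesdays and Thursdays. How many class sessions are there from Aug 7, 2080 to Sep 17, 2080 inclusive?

12

Aug 7, 2080 is a Wednesday.
That's 42 days from start to end, counting both.
42 = 7 × 6, so the span is exactly 6 full weeks.
Each full week contributes 2 days from the set (Tue, Thu): 6 × 2 = 12.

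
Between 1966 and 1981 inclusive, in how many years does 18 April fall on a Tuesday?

Day of week of April 18 in each year:
1966: Mon, 1967: Tue ✓, 1968: Thu, 1969: Fri, 1970: Sat, 1971: Sun, 1972: Tue ✓, 1973: Wed, 1974: Thu, 1975: Fri, 1976: Sun, 1977: Mon, 1978: Tue ✓, 1979: Wed, 1980: Fri, 1981: Sat
Tuesdays: 1967, 1972, 1978.

3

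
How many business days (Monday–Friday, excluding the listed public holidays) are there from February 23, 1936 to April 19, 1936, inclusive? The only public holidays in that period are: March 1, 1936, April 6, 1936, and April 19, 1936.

39 business days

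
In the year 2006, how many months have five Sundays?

A month has five Sundays exactly when Sunday falls within its first (length − 28) days.
Jan: 31 days, starts Sun → 5 of Sun, Mon, Tue ✓
Feb: 28 days, starts Wed → 5 of (none)
Mar: 31 days, starts Wed → 5 of Wed, Thu, Fri
Apr: 30 days, starts Sat → 5 of Sat, Sun ✓
May: 31 days, starts Mon → 5 of Mon, Tue, Wed
Jun: 30 days, starts Thu → 5 of Thu, Fri
Jul: 31 days, starts Sat → 5 of Sat, Sun, Mon ✓
Aug: 31 days, starts Tue → 5 of Tue, Wed, Thu
Sep: 30 days, starts Fri → 5 of Fri, Sat
Oct: 31 days, starts Sun → 5 of Sun, Mon, Tue ✓
Nov: 30 days, starts Wed → 5 of Wed, Thu
Dec: 31 days, starts Fri → 5 of Fri, Sat, Sun ✓
Months with five Sundays: Jan, Apr, Jul, Oct, Dec.

5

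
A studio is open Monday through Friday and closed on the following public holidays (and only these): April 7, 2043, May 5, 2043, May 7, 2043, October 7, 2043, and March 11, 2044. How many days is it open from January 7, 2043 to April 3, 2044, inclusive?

January 7, 2043 is a Wednesday.
The range spans 453 days (inclusive of both endpoints).
453 = 7 × 64 + 5, so there are 64 full weeks plus 5 extra days.
Each full week contributes 5 weekdays (Mon–Fri): 64 × 5 = 320.
The 5 extra days are Wed, Thu, Fri, Sat, Sun — 3 of them qualify.
Total: 320 + 3 = 323.
Holidays: April 7, 2043 (Tue); May 5, 2043 (Tue); May 7, 2043 (Thu); October 7, 2043 (Wed); March 11, 2044 (Fri).
All 5 holidays fall on weekdays, so subtract 5.
Business days: 323 − 5 = 318.

318 working days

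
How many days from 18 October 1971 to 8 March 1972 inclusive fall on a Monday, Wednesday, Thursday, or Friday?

82

18 October 1971 is a Monday.
The range spans 143 days (inclusive of both endpoints).
143 = 7 × 20 + 3, so there are 20 full weeks plus 3 extra days.
Each full week contributes 4 days from the set (Mon, Wed, Thu, Fri): 20 × 4 = 80.
The 3 extra days are Mon, Tue, Wed — 2 of them qualify.
Total: 80 + 2 = 82.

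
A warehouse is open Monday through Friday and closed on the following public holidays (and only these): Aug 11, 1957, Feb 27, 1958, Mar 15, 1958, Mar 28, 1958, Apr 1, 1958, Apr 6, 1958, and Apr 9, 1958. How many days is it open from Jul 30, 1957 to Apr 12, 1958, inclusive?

Jul 30, 1957 is a Tuesday.
From Jul 30, 1957 to Apr 12, 1958 is 257 days inclusive.
257 = 7 × 36 + 5, so there are 36 full weeks plus 5 extra days.
Each full week contributes 5 weekdays (Mon–Fri): 36 × 5 = 180.
The 5 extra days are Tue, Wed, Thu, Fri, Sat — 4 of them qualify.
Total: 180 + 4 = 184.
Holidays: Aug 11, 1957 (Sun); Feb 27, 1958 (Thu); Mar 15, 1958 (Sat); Mar 28, 1958 (Fri); Apr 1, 1958 (Tue); Apr 6, 1958 (Sun); Apr 9, 1958 (Wed).
4 of the 7 holidays fall on weekdays; the rest are weekends and were already excluded.
Business days: 184 − 4 = 180.

180 business days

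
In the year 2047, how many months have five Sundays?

4

A month has five Sundays exactly when Sunday falls within its first (length − 28) days.
Jan: 31 days, starts Tue → 5 of Tue, Wed, Thu
Feb: 28 days, starts Fri → 5 of (none)
Mar: 31 days, starts Fri → 5 of Fri, Sat, Sun ✓
Apr: 30 days, starts Mon → 5 of Mon, Tue
May: 31 days, starts Wed → 5 of Wed, Thu, Fri
Jun: 30 days, starts Sat → 5 of Sat, Sun ✓
Jul: 31 days, starts Mon → 5 of Mon, Tue, Wed
Aug: 31 days, starts Thu → 5 of Thu, Fri, Sat
Sep: 30 days, starts Sun → 5 of Sun, Mon ✓
Oct: 31 days, starts Tue → 5 of Tue, Wed, Thu
Nov: 30 days, starts Fri → 5 of Fri, Sat
Dec: 31 days, starts Sun → 5 of Sun, Mon, Tue ✓
Months with five Sundays: Mar, Jun, Sep, Dec.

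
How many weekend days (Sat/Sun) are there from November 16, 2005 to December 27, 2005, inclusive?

12

November 16, 2005 is a Wednesday.
The range spans 42 days (inclusive of both endpoints).
42 = 7 × 6, so the span is exactly 6 full weeks.
Each full week contributes 2 weekend days (Sat, Sun): 6 × 2 = 12.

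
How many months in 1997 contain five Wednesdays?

5

A month has five Wednesdays exactly when Wednesday falls within its first (length − 28) days.
Jan: 31 days, starts Wed → 5 of Wed, Thu, Fri ✓
Feb: 28 days, starts Sat → 5 of (none)
Mar: 31 days, starts Sat → 5 of Sat, Sun, Mon
Apr: 30 days, starts Tue → 5 of Tue, Wed ✓
May: 31 days, starts Thu → 5 of Thu, Fri, Sat
Jun: 30 days, starts Sun → 5 of Sun, Mon
Jul: 31 days, starts Tue → 5 of Tue, Wed, Thu ✓
Aug: 31 days, starts Fri → 5 of Fri, Sat, Sun
Sep: 30 days, starts Mon → 5 of Mon, Tue
Oct: 31 days, starts Wed → 5 of Wed, Thu, Fri ✓
Nov: 30 days, starts Sat → 5 of Sat, Sun
Dec: 31 days, starts Mon → 5 of Mon, Tue, Wed ✓
Months with five Wednesdays: Jan, Apr, Jul, Oct, Dec.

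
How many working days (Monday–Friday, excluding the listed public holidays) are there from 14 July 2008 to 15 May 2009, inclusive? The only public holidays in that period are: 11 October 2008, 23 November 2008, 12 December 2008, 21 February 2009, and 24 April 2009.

14 July 2008 is a Monday.
The range spans 306 days (inclusive of both endpoints).
306 = 7 × 43 + 5, so there are 43 full weeks plus 5 extra days.
Each full week contributes 5 weekdays (Mon–Fri): 43 × 5 = 215.
The 5 extra days are Mon, Tue, Wed, Thu, Fri — 5 of them qualify.
Total: 215 + 5 = 220.
Holidays: 11 October 2008 (Sat); 23 November 2008 (Sun); 12 December 2008 (Fri); 21 February 2009 (Sat); 24 April 2009 (Fri).
2 of the 5 holidays fall on weekdays; the rest are weekends and were already excluded.
Business days: 220 − 2 = 218.

218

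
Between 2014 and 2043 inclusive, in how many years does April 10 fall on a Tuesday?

4

Day of week of April 10 in each year:
2014: Thu, 2015: Fri, 2016: Sun, 2017: Mon, 2018: Tue ✓, 2019: Wed, 2020: Fri, 2021: Sat, 2022: Sun, 2023: Mon, 2024: Wed, 2025: Thu, 2026: Fri, 2027: Sat, 2028: Mon, 2029: Tue ✓, 2030: Wed, 2031: Thu, 2032: Sat, 2033: Sun, 2034: Mon, 2035: Tue ✓, 2036: Thu, 2037: Fri, 2038: Sat, 2039: Sun, 2040: Tue ✓, 2041: Wed, 2042: Thu, 2043: Fri
Tuesdays: 2018, 2029, 2035, 2040.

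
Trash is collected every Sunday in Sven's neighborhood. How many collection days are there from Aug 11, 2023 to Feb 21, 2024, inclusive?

28 Sundays

Aug 11, 2023 is a Friday.
That's 195 days from start to end, counting both.
195 = 7 × 27 + 6, so there are 27 full weeks plus 6 extra days.
Each full week contributes one Sunday: 27 so far.
The 6 extra days are Fri, Sat, Sun, Mon, Tue, Wed — 1 of them qualifies.
Total: 27 + 1 = 28.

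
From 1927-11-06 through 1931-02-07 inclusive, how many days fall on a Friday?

1927-11-06 is a Sunday.
The range spans 1190 days (inclusive of both endpoints).
1190 = 7 × 170, so the span is exactly 170 full weeks.
Each full week contributes one Friday: 170 so far.
Total: 170.

170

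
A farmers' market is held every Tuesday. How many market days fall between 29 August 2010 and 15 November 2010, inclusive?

29 August 2010 is a Sunday.
From 29 August 2010 to 15 November 2010 is 79 days inclusive.
79 = 7 × 11 + 2, so there are 11 full weeks plus 2 extra days.
Each full week contributes one Tuesday: 11 so far.
The 2 extra days are Sun, Mon — none qualify.
Total: 11 + 0 = 11.

11 Tuesdays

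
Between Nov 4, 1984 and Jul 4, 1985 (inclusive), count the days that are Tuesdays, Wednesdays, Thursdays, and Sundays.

140

Nov 4, 1984 is a Sunday.
The range spans 243 days (inclusive of both endpoints).
243 = 7 × 34 + 5, so there are 34 full weeks plus 5 extra days.
Each full week contributes 4 days from the set (Tue, Wed, Thu, Sun): 34 × 4 = 136.
The 5 extra days are Sunday, Monday, Tuesday, Wednesday, Thursday — 4 of them qualify.
Total: 136 + 4 = 140.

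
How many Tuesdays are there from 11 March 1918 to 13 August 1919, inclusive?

75 Tuesdays

11 March 1918 is a Monday.
From 11 March 1918 to 13 August 1919 is 521 days inclusive.
521 = 7 × 74 + 3, so there are 74 full weeks plus 3 extra days.
Each full week contributes one Tuesday: 74 so far.
The 3 extra days are Monday, Tuesday, Wednesday — 1 of them qualifies.
Total: 74 + 1 = 75.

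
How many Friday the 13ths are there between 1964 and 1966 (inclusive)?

4

Friday-the-13ths by year:
1964: Mar, Nov
1965: Aug
1966: May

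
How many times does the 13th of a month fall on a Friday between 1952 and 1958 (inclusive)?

12

Friday-the-13ths by year:
1952: Jun
1953: Feb, Mar, Nov
1954: Aug
1955: May
1956: Jan, Apr, Jul
1957: Sep, Dec
1958: Jun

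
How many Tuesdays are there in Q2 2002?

13

2002-04-01 is a Monday.
The range spans 91 days (inclusive of both endpoints).
91 = 7 × 13, so the span is exactly 13 full weeks.
Each full week contributes one Tuesday: 13 so far.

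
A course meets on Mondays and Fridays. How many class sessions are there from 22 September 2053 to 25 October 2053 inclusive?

10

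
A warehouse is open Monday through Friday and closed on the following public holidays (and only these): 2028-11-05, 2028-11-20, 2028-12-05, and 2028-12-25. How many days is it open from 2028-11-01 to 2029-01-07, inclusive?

45

2028-11-01 is a Wednesday.
That's 68 days from start to end, counting both.
68 = 7 × 9 + 5, so there are 9 full weeks plus 5 extra days.
Each full week contributes 5 weekdays (Mon–Fri): 9 × 5 = 45.
The 5 extra days are Wed, Thu, Fri, Sat, Sun — 3 of them qualify.
Total: 45 + 3 = 48.
Holidays: 2028-11-05 (Sun); 2028-11-20 (Mon); 2028-12-05 (Tue); 2028-12-25 (Mon).
3 of the 4 holidays fall on weekdays; the rest are weekends and were already excluded.
Business days: 48 − 3 = 45.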